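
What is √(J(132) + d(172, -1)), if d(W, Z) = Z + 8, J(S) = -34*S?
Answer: I*√4481 ≈ 66.94*I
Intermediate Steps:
d(W, Z) = 8 + Z
√(J(132) + d(172, -1)) = √(-34*132 + (8 - 1)) = √(-4488 + 7) = √(-4481) = I*√4481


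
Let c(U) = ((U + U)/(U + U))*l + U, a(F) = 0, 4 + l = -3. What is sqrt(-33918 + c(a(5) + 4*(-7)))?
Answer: I*sqrt(33953) ≈ 184.26*I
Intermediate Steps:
l = -7 (l = -4 - 3 = -7)
c(U) = -7 + U (c(U) = ((U + U)/(U + U))*(-7) + U = ((2*U)/((2*U)))*(-7) + U = ((2*U)*(1/(2*U)))*(-7) + U = 1*(-7) + U = -7 + U)
sqrt(-33918 + c(a(5) + 4*(-7))) = sqrt(-33918 + (-7 + (0 + 4*(-7)))) = sqrt(-33918 + (-7 + (0 - 28))) = sqrt(-33918 + (-7 - 28)) = sqrt(-33918 - 35) = sqrt(-33953) = I*sqrt(33953)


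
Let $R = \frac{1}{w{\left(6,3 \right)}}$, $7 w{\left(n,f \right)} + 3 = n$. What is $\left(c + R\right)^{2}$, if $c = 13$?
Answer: $\frac{2116}{9} \approx 235.11$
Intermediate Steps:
$w{\left(n,f \right)} = - \frac{3}{7} + \frac{n}{7}$
$R = \frac{7}{3}$ ($R = \frac{1}{- \frac{3}{7} + \frac{1}{7} \cdot 6} = \frac{1}{- \frac{3}{7} + \frac{6}{7}} = \frac{1}{\frac{3}{7}} = \frac{7}{3} \approx 2.3333$)
$\left(c + R\right)^{2} = \left(13 + \frac{7}{3}\right)^{2} = \left(\frac{46}{3}\right)^{2} = \frac{2116}{9}$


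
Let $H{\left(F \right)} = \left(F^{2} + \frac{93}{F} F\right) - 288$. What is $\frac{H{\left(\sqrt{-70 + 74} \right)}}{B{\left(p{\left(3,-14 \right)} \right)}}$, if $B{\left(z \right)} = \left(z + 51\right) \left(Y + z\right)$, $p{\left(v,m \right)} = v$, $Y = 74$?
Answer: $- \frac{191}{4158} \approx -0.045936$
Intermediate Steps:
$B{\left(z \right)} = \left(51 + z\right) \left(74 + z\right)$ ($B{\left(z \right)} = \left(z + 51\right) \left(74 + z\right) = \left(51 + z\right) \left(74 + z\right)$)
$H{\left(F \right)} = -195 + F^{2}$ ($H{\left(F \right)} = \left(F^{2} + 93\right) - 288 = \left(93 + F^{2}\right) - 288 = -195 + F^{2}$)
$\frac{H{\left(\sqrt{-70 + 74} \right)}}{B{\left(p{\left(3,-14 \right)} \right)}} = \frac{-195 + \left(\sqrt{-70 + 74}\right)^{2}}{3774 + 3^{2} + 125 \cdot 3} = \frac{-195 + \left(\sqrt{4}\right)^{2}}{3774 + 9 + 375} = \frac{-195 + 2^{2}}{4158} = \left(-195 + 4\right) \frac{1}{4158} = \left(-191\right) \frac{1}{4158} = - \frac{191}{4158}$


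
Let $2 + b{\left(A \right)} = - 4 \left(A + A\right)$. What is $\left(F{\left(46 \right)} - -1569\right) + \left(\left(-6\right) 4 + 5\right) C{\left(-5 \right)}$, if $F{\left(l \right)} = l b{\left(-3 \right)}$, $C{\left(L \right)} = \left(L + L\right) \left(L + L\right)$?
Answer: $681$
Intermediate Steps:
$b{\left(A \right)} = -2 - 8 A$ ($b{\left(A \right)} = -2 - 4 \left(A + A\right) = -2 - 4 \cdot 2 A = -2 - 8 A$)
$C{\left(L \right)} = 4 L^{2}$ ($C{\left(L \right)} = 2 L 2 L = 4 L^{2}$)
$F{\left(l \right)} = 22 l$ ($F{\left(l \right)} = l \left(-2 - -24\right) = l \left(-2 + 24\right) = l 22 = 22 l$)
$\left(F{\left(46 \right)} - -1569\right) + \left(\left(-6\right) 4 + 5\right) C{\left(-5 \right)} = \left(22 \cdot 46 - -1569\right) + \left(\left(-6\right) 4 + 5\right) 4 \left(-5\right)^{2} = \left(1012 + 1569\right) + \left(-24 + 5\right) 4 \cdot 25 = 2581 - 1900 = 681$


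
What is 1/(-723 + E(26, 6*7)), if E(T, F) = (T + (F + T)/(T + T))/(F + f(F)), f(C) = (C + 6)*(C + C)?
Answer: -52962/38291171 ≈ -0.0013831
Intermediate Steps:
f(C) = 2*C*(6 + C) (f(C) = (6 + C)*(2*C) = 2*C*(6 + C))
E(T, F) = (T + (F + T)/(2*T))/(F + 2*F*(6 + F)) (E(T, F) = (T + (F + T)/(T + T))/(F + 2*F*(6 + F)) = (T + (F + T)/((2*T)))/(F + 2*F*(6 + F)) = (T + (F + T)*(1/(2*T)))/(F + 2*F*(6 + F)) = (T + (F + T)/(2*T))/(F + 2*F*(6 + F)))
1/(-723 + E(26, 6*7)) = 1/(-723 + (1/2)*(6*7 + 26 + 2*26**2)/((6*7)*26*(13 + 2*(6*7)))) = 1/(-723 + (1/2)*(1/26)*(42 + 26 + 2*676)/(42*(13 + 2*42))) = 1/(-723 + (1/2)*(1/42)*(1/26)*(42 + 26 + 1352)/(13 + 84)) = 1/(-723 + (1/2)*(1/42)*(1/26)*1420/97) = 1/(-723 + (1/2)*(1/42)*(1/26)*(1/97)*1420) = 1/(-723 + 355/52962) = 1/(-38291171/52962) = -52962/38291171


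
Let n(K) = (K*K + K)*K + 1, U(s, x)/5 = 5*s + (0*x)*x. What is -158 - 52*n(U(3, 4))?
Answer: -22230210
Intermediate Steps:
U(s, x) = 25*s (U(s, x) = 5*(5*s + (0*x)*x) = 5*(5*s + 0*x) = 5*(5*s + 0) = 5*(5*s) = 25*s)
n(K) = 1 + K*(K + K²) (n(K) = (K² + K)*K + 1 = (K + K²)*K + 1 = K*(K + K²) + 1 = 1 + K*(K + K²))
-158 - 52*n(U(3, 4)) = -158 - 52*(1 + (25*3)² + (25*3)³) = -158 - 52*(1 + 75² + 75³) = -158 - 52*(1 + 5625 + 421875) = -158 - 52*427501 = -158 - 22230052 = -22230210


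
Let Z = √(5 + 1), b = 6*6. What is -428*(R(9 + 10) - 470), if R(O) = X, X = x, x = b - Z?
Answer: 185752 + 428*√6 ≈ 1.8680e+5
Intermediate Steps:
b = 36
Z = √6 ≈ 2.4495
x = 36 - √6 ≈ 33.551
X = 36 - √6 ≈ 33.551
R(O) = 36 - √6
-428*(R(9 + 10) - 470) = -428*((36 - √6) - 470) = -428*(-434 - √6) = 185752 + 428*√6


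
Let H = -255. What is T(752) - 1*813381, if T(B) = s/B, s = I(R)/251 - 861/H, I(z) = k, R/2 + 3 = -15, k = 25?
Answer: -6524909809679/8021960 ≈ -8.1338e+5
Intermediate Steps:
R = -36 (R = -6 + 2*(-15) = -6 - 30 = -36)
I(z) = 25
s = 74162/21335 (s = 25/251 - 861/(-255) = 25*(1/251) - 861*(-1/255) = 25/251 + 287/85 = 74162/21335 ≈ 3.4761)
T(B) = 74162/(21335*B)
T(752) - 1*813381 = (74162/21335)/752 - 1*813381 = (74162/21335)*(1/752) - 813381 = 37081/8021960 - 813381 = -6524909809679/8021960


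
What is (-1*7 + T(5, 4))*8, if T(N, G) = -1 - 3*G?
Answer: -160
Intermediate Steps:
(-1*7 + T(5, 4))*8 = (-1*7 + (-1 - 3*4))*8 = (-7 + (-1 - 12))*8 = (-7 - 13)*8 = -20*8 = -160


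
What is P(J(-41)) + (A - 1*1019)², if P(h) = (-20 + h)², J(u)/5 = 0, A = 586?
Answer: 187889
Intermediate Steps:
J(u) = 0 (J(u) = 5*0 = 0)
P(J(-41)) + (A - 1*1019)² = (-20 + 0)² + (586 - 1*1019)² = (-20)² + (586 - 1019)² = 400 + (-433)² = 400 + 187489 = 187889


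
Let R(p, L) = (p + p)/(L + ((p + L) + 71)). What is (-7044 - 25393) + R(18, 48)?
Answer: -6000809/185 ≈ -32437.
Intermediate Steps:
R(p, L) = 2*p/(71 + p + 2*L) (R(p, L) = (2*p)/(L + ((L + p) + 71)) = (2*p)/(L + (71 + L + p)) = (2*p)/(71 + p + 2*L) = 2*p/(71 + p + 2*L))
(-7044 - 25393) + R(18, 48) = (-7044 - 25393) + 2*18/(71 + 18 + 2*48) = -32437 + 2*18/(71 + 18 + 96) = -32437 + 2*18/185 = -32437 + 2*18*(1/185) = -32437 + 36/185 = -6000809/185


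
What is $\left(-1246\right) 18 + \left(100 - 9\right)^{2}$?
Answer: $-14147$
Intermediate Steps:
$\left(-1246\right) 18 + \left(100 - 9\right)^{2} = -22428 + 91^{2} = -22428 + 8281 = -14147$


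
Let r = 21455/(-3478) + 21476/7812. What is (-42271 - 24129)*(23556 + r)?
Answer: -758770361239600/485181 ≈ -1.5639e+9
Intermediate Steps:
r = -3318319/970362 (r = 21455*(-1/3478) + 21476*(1/7812) = -21455/3478 + 767/279 = -3318319/970362 ≈ -3.4197)
(-42271 - 24129)*(23556 + r) = (-42271 - 24129)*(23556 - 3318319/970362) = -66400*22854528953/970362 = -758770361239600/485181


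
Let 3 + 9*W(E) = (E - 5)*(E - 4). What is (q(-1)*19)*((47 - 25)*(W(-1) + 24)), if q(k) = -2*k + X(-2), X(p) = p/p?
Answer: 33858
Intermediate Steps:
W(E) = -1/3 + (-5 + E)*(-4 + E)/9 (W(E) = -1/3 + ((E - 5)*(E - 4))/9 = -1/3 + ((-5 + E)*(-4 + E))/9 = -1/3 + (-5 + E)*(-4 + E)/9)
X(p) = 1
q(k) = 1 - 2*k (q(k) = -2*k + 1 = 1 - 2*k)
(q(-1)*19)*((47 - 25)*(W(-1) + 24)) = ((1 - 2*(-1))*19)*((47 - 25)*((17/9 - 1*(-1) + (1/9)*(-1)**2) + 24)) = ((1 + 2)*19)*(22*((17/9 + 1 + (1/9)*1) + 24)) = (3*19)*(22*((17/9 + 1 + 1/9) + 24)) = 57*(22*(3 + 24)) = 57*(22*27) = 57*594 = 33858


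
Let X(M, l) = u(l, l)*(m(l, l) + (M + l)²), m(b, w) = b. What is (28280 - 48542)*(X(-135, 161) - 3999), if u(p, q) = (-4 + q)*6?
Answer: -15894627210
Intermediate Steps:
u(p, q) = -24 + 6*q
X(M, l) = (-24 + 6*l)*(l + (M + l)²)
(28280 - 48542)*(X(-135, 161) - 3999) = (28280 - 48542)*(6*(-4 + 161)*(161 + (-135 + 161)²) - 3999) = -20262*(6*157*(161 + 26²) - 3999) = -20262*(6*157*(161 + 676) - 3999) = -20262*(6*157*837 - 3999) = -20262*(788454 - 3999) = -20262*784455 = -15894627210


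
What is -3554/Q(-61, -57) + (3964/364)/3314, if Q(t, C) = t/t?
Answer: -1071793005/301574 ≈ -3554.0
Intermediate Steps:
Q(t, C) = 1
-3554/Q(-61, -57) + (3964/364)/3314 = -3554/1 + (3964/364)/3314 = -3554*1 + (3964*(1/364))*(1/3314) = -3554 + (991/91)*(1/3314) = -3554 + 991/301574 = -1071793005/301574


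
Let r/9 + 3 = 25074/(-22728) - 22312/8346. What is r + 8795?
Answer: 46020445259/5269108 ≈ 8734.0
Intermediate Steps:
r = -321359601/5269108 (r = -27 + 9*(25074/(-22728) - 22312/8346) = -27 + 9*(25074*(-1/22728) - 22312*1/8346) = -27 + 9*(-4179/3788 - 11156/4173) = -27 + 9*(-59697895/15807324) = -27 - 179093685/5269108 = -321359601/5269108 ≈ -60.989)
r + 8795 = -321359601/5269108 + 8795 = 46020445259/5269108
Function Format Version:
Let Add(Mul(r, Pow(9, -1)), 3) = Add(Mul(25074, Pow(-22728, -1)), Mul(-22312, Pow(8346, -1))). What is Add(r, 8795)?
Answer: Rational(46020445259, 5269108) ≈ 8734.0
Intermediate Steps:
r = Rational(-321359601, 5269108) (r = Add(-27, Mul(9, Add(Mul(25074, Pow(-22728, -1)), Mul(-22312, Pow(8346, -1))))) = Add(-27, Mul(9, Add(Mul(25074, Rational(-1, 22728)), Mul(-22312, Rational(1, 8346))))) = Add(-27, Mul(9, Add(Rational(-4179, 3788), Rational(-11156, 4173)))) = Add(-27, Mul(9, Rational(-59697895, 15807324))) = Add(-27, Rational(-179093685, 5269108)) = Rational(-321359601, 5269108) ≈ -60.989)
Add(r, 8795) = Add(Rational(-321359601, 5269108), 8795) = Rational(46020445259, 5269108)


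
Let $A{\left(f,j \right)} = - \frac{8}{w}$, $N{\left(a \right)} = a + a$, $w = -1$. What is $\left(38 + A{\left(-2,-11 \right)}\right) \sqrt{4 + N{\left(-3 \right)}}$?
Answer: $46 i \sqrt{2} \approx 65.054 i$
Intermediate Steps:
$N{\left(a \right)} = 2 a$
$A{\left(f,j \right)} = 8$ ($A{\left(f,j \right)} = - \frac{8}{-1} = \left(-8\right) \left(-1\right) = 8$)
$\left(38 + A{\left(-2,-11 \right)}\right) \sqrt{4 + N{\left(-3 \right)}} = \left(38 + 8\right) \sqrt{4 + 2 \left(-3\right)} = 46 \sqrt{4 - 6} = 46 \sqrt{-2} = 46 i \sqrt{2}$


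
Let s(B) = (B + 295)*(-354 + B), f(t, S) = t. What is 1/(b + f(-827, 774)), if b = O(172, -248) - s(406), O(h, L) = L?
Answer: -1/37527 ≈ -2.6647e-5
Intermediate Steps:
s(B) = (-354 + B)*(295 + B) (s(B) = (295 + B)*(-354 + B) = (-354 + B)*(295 + B))
b = -36700 (b = -248 - (-104430 + 406**2 - 59*406) = -248 - (-104430 + 164836 - 23954) = -248 - 1*36452 = -248 - 36452 = -36700)
1/(b + f(-827, 774)) = 1/(-36700 - 827) = 1/(-37527) = -1/37527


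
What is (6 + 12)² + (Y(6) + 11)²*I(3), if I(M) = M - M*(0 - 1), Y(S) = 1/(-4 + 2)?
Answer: 1971/2 ≈ 985.50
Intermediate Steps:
Y(S) = -½ (Y(S) = 1/(-2) = -½)
I(M) = 2*M (I(M) = M - M*(-1) = M - (-1)*M = M + M = 2*M)
(6 + 12)² + (Y(6) + 11)²*I(3) = (6 + 12)² + (-½ + 11)²*(2*3) = 18² + (21/2)²*6 = 324 + (441/4)*6 = 324 + 1323/2 = 1971/2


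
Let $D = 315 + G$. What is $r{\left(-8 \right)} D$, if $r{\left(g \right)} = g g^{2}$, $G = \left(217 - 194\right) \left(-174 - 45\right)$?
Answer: $2417664$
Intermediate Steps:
$G = -5037$ ($G = 23 \left(-219\right) = -5037$)
$r{\left(g \right)} = g^{3}$
$D = -4722$ ($D = 315 - 5037 = -4722$)
$r{\left(-8 \right)} D = \left(-8\right)^{3} \left(-4722\right) = \left(-512\right) \left(-4722\right) = 2417664$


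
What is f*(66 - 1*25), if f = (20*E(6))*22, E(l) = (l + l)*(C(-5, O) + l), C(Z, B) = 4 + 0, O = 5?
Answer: 2164800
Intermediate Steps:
C(Z, B) = 4
E(l) = 2*l*(4 + l) (E(l) = (l + l)*(4 + l) = (2*l)*(4 + l) = 2*l*(4 + l))
f = 52800 (f = (20*(2*6*(4 + 6)))*22 = (20*(2*6*10))*22 = (20*120)*22 = 2400*22 = 52800)
f*(66 - 1*25) = 52800*(66 - 1*25) = 52800*(66 - 25) = 52800*41 = 2164800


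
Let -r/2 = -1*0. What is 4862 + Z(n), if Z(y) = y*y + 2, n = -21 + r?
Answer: 5305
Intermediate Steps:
r = 0 (r = -(-2)*0 = -2*0 = 0)
n = -21 (n = -21 + 0 = -21)
Z(y) = 2 + y² (Z(y) = y² + 2 = 2 + y²)
4862 + Z(n) = 4862 + (2 + (-21)²) = 4862 + (2 + 441) = 4862 + 443 = 5305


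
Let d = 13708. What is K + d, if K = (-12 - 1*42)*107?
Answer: 7930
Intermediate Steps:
K = -5778 (K = (-12 - 42)*107 = -54*107 = -5778)
K + d = -5778 + 13708 = 7930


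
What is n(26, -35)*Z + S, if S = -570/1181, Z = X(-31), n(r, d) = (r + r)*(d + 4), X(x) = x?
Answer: 59016362/1181 ≈ 49972.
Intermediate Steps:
n(r, d) = 2*r*(4 + d) (n(r, d) = (2*r)*(4 + d) = 2*r*(4 + d))
Z = -31
S = -570/1181 (S = -570*1/1181 = -570/1181 ≈ -0.48264)
n(26, -35)*Z + S = (2*26*(4 - 35))*(-31) - 570/1181 = (2*26*(-31))*(-31) - 570/1181 = -1612*(-31) - 570/1181 = 49972 - 570/1181 = 59016362/1181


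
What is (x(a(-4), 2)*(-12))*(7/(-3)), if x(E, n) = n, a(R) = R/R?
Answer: 56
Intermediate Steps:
a(R) = 1
(x(a(-4), 2)*(-12))*(7/(-3)) = (2*(-12))*(7/(-3)) = -(-8)*7 = -24*(-7/3) = 56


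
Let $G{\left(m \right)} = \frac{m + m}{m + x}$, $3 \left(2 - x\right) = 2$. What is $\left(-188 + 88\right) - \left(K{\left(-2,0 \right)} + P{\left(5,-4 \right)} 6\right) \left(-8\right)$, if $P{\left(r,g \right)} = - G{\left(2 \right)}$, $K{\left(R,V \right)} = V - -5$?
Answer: $- \frac{588}{5} \approx -117.6$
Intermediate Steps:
$x = \frac{4}{3}$ ($x = 2 - \frac{2}{3} = \frac{4}{3} \approx 1.3333$)
$G{\left(m \right)} = \frac{2 m}{\frac{4}{3} + m}$ ($G{\left(m \right)} = \frac{m + m}{m + \frac{4}{3}} = \frac{2 m}{\frac{4}{3} + m}$)
$K{\left(R,V \right)} = 5 + V$ ($K{\left(R,V \right)} = V + 5 = 5 + V$)
$P{\left(r,g \right)} = - \frac{6}{5}$ ($P{\left(r,g \right)} = - \frac{6 \cdot 2}{4 + 3 \cdot 2} = - \frac{6 \cdot 2}{4 + 6} = - \frac{6 \cdot 2}{10} = \left(-1\right) \frac{6}{5} = - \frac{6}{5}$)
$\left(-188 + 88\right) - \left(K{\left(-2,0 \right)} + P{\left(5,-4 \right)} 6\right) \left(-8\right) = \left(-188 + 88\right) - \left(\left(5 + 0\right) - \frac{36}{5}\right) \left(-8\right) = -100 - \left(5 - \frac{36}{5}\right) \left(-8\right) = -100 - \left(- \frac{11}{5}\right) \left(-8\right) = -100 - \frac{88}{5} = - \frac{588}{5}$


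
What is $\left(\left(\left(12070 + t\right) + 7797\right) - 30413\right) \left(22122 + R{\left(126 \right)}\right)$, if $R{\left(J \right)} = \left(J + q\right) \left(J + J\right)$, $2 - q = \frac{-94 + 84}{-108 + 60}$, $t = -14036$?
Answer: $-1335429441$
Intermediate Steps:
$q = \frac{43}{24}$ ($q = 2 - \frac{-94 + 84}{-108 + 60} = 2 - - \frac{10}{-48} = 2 - \left(-10\right) \left(- \frac{1}{48}\right) = 2 - \frac{5}{24} = \frac{43}{24} \approx 1.7917$)
$R{\left(J \right)} = 2 J \left(\frac{43}{24} + J\right)$ ($R{\left(J \right)} = \left(J + \frac{43}{24}\right) \left(J + J\right) = \left(\frac{43}{24} + J\right) 2 J = 2 J \left(\frac{43}{24} + J\right)$)
$\left(\left(\left(12070 + t\right) + 7797\right) - 30413\right) \left(22122 + R{\left(126 \right)}\right) = \left(\left(\left(12070 - 14036\right) + 7797\right) - 30413\right) \left(22122 + \frac{1}{12} \cdot 126 \left(43 + 24 \cdot 126\right)\right) = \left(\left(-1966 + 7797\right) - 30413\right) \left(22122 + \frac{1}{12} \cdot 126 \left(43 + 3024\right)\right) = \left(5831 - 30413\right) \left(22122 + \frac{1}{12} \cdot 126 \cdot 3067\right) = - 24582 \left(22122 + \frac{64407}{2}\right) = \left(-24582\right) \frac{108651}{2} = -1335429441$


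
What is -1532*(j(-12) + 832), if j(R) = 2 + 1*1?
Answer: -1279220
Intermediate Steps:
j(R) = 3 (j(R) = 2 + 1 = 3)
-1532*(j(-12) + 832) = -1532*(3 + 832) = -1532*835 = -1279220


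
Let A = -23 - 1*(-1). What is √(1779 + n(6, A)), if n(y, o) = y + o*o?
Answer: √2269 ≈ 47.634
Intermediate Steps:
A = -22 (A = -23 + 1 = -22)
n(y, o) = y + o²
√(1779 + n(6, A)) = √(1779 + (6 + (-22)²)) = √(1779 + (6 + 484)) = √(1779 + 490) = √2269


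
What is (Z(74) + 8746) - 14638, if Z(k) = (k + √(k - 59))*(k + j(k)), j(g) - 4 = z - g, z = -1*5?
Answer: -5966 - √15 ≈ -5969.9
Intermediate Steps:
z = -5
j(g) = -1 - g (j(g) = 4 + (-5 - g) = -1 - g)
Z(k) = -k - √(-59 + k) (Z(k) = (k + √(k - 59))*(k + (-1 - k)) = (k + √(-59 + k))*(-1) = -k - √(-59 + k))
(Z(74) + 8746) - 14638 = ((-1*74 - √(-59 + 74)) + 8746) - 14638 = ((-74 - √15) + 8746) - 14638 = (8672 - √15) - 14638 = -5966 - √15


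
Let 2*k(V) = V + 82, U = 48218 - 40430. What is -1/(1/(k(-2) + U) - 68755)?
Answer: 7828/538214139 ≈ 1.4544e-5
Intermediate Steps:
U = 7788
k(V) = 41 + V/2 (k(V) = (V + 82)/2 = (82 + V)/2 = 41 + V/2)
-1/(1/(k(-2) + U) - 68755) = -1/(1/((41 + (1/2)*(-2)) + 7788) - 68755) = -1/(1/((41 - 1) + 7788) - 68755) = -1/(1/(40 + 7788) - 68755) = -1/(1/7828 - 68755) = -1/(-538214139/7828) = -1*(-7828/538214139) = 7828/538214139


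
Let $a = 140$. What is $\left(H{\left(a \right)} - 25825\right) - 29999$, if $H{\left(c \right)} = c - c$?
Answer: $-55824$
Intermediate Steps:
$H{\left(c \right)} = 0$
$\left(H{\left(a \right)} - 25825\right) - 29999 = \left(0 - 25825\right) - 29999 = -25825 - 29999 = -55824$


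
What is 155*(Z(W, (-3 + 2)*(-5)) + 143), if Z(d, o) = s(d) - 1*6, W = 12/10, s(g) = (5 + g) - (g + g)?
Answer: 21824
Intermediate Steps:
s(g) = 5 - g (s(g) = (5 + g) - 2*g = 5 - g)
W = 6/5 (W = 12*(⅒) = 6/5 ≈ 1.2000)
Z(d, o) = -1 - d (Z(d, o) = (5 - d) - 1*6 = (5 - d) - 6 = -1 - d)
155*(Z(W, (-3 + 2)*(-5)) + 143) = 155*((-1 - 1*6/5) + 143) = 155*((-1 - 6/5) + 143) = 155*(-11/5 + 143) = 155*(704/5) = 21824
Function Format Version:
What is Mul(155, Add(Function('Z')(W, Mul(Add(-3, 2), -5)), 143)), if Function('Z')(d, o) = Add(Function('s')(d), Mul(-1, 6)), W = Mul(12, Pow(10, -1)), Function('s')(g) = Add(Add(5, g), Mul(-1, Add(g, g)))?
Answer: 21824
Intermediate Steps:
Function('s')(g) = Add(5, Mul(-1, g)) (Function('s')(g) = Add(Add(5, g), Mul(-1, Mul(2, g))) = Add(Add(5, g), Mul(-2, g)) = Add(5, Mul(-1, g)))
W = Rational(6, 5) (W = Mul(12, Rational(1, 10)) = Rational(6, 5) ≈ 1.2000)
Function('Z')(d, o) = Add(-1, Mul(-1, d)) (Function('Z')(d, o) = Add(Add(5, Mul(-1, d)), Mul(-1, 6)) = Add(Add(5, Mul(-1, d)), -6) = Add(-1, Mul(-1, d)))
Mul(155, Add(Function('Z')(W, Mul(Add(-3, 2), -5)), 143)) = Mul(155, Add(Add(-1, Mul(-1, Rational(6, 5))), 143)) = Mul(155, Add(Add(-1, Rational(-6, 5)), 143)) = Mul(155, Add(Rational(-11, 5), 143)) = Mul(155, Rational(704, 5)) = 21824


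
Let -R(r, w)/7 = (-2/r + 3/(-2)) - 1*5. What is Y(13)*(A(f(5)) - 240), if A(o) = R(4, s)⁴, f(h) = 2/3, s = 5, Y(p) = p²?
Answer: 974210809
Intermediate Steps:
R(r, w) = 91/2 + 14/r (R(r, w) = -7*((-2/r + 3/(-2)) - 1*5) = -7*((-2/r + 3*(-½)) - 5) = -7*((-2/r - 3/2) - 5) = -7*((-3/2 - 2/r) - 5) = -7*(-13/2 - 2/r) = 91/2 + 14/r)
f(h) = ⅔ (f(h) = 2*(⅓) = ⅔)
A(o) = 5764801 (A(o) = (91/2 + 14/4)⁴ = (91/2 + 14*(¼))⁴ = (91/2 + 7/2)⁴ = 49⁴ = 5764801)
Y(13)*(A(f(5)) - 240) = 13²*(5764801 - 240) = 169*5764561 = 974210809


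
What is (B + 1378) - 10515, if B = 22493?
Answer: 13356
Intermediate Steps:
(B + 1378) - 10515 = (22493 + 1378) - 10515 = 23871 - 10515 = 13356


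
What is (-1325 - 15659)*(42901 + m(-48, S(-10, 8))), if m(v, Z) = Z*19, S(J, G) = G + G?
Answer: -733793720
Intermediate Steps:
S(J, G) = 2*G
m(v, Z) = 19*Z
(-1325 - 15659)*(42901 + m(-48, S(-10, 8))) = (-1325 - 15659)*(42901 + 19*(2*8)) = -16984*(42901 + 19*16) = -16984*(42901 + 304) = -16984*43205 = -733793720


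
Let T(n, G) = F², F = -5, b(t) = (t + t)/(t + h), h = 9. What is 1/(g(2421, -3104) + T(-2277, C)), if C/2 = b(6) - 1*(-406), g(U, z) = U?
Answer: 1/2446 ≈ 0.00040883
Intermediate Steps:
b(t) = 2*t/(9 + t) (b(t) = (t + t)/(t + 9) = (2*t)/(9 + t) = 2*t/(9 + t))
C = 4068/5 (C = 2*(2*6/(9 + 6) - 1*(-406)) = 2*(2*6/15 + 406) = 2*(2*6*(1/15) + 406) = 2*(⅘ + 406) = 2*(2034/5) = 4068/5 ≈ 813.60)
T(n, G) = 25 (T(n, G) = (-5)² = 25)
1/(g(2421, -3104) + T(-2277, C)) = 1/(2421 + 25) = 1/2446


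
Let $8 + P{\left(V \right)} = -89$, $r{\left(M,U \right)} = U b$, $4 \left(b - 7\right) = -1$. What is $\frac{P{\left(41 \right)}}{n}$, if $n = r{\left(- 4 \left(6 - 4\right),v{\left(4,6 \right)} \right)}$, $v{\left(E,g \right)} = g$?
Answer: $- \frac{194}{81} \approx -2.3951$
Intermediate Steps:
$b = \frac{27}{4}$ ($b = 7 + \frac{1}{4} \left(-1\right) = 7 - \frac{1}{4} = \frac{27}{4} \approx 6.75$)
$r{\left(M,U \right)} = \frac{27 U}{4}$ ($r{\left(M,U \right)} = U \frac{27}{4} = \frac{27 U}{4}$)
$n = \frac{81}{2}$ ($n = \frac{27}{4} \cdot 6 = \frac{81}{2} \approx 40.5$)
$P{\left(V \right)} = -97$ ($P{\left(V \right)} = -8 - 89 = -97$)
$\frac{P{\left(41 \right)}}{n} = - \frac{97}{\frac{81}{2}} = \left(-97\right) \frac{2}{81} = - \frac{194}{81}$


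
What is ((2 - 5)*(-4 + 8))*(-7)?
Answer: 84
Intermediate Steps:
((2 - 5)*(-4 + 8))*(-7) = -3*4*(-7) = -12*(-7) = 84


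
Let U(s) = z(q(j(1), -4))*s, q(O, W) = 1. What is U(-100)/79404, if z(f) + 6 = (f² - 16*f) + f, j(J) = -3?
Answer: 500/19851 ≈ 0.025188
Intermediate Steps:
z(f) = -6 + f² - 15*f (z(f) = -6 + ((f² - 16*f) + f) = -6 + (f² - 15*f) = -6 + f² - 15*f)
U(s) = -20*s (U(s) = (-6 + 1² - 15*1)*s = (-6 + 1 - 15)*s = -20*s)
U(-100)/79404 = -20*(-100)/79404 = 2000*(1/79404) = 500/19851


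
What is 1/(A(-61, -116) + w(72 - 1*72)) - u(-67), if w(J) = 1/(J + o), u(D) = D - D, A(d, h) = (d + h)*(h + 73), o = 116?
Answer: 116/882877 ≈ 0.00013139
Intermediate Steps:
A(d, h) = (73 + h)*(d + h) (A(d, h) = (d + h)*(73 + h) = (73 + h)*(d + h))
u(D) = 0
w(J) = 1/(116 + J) (w(J) = 1/(J + 116) = 1/(116 + J))
1/(A(-61, -116) + w(72 - 1*72)) - u(-67) = 1/(((-116)**2 + 73*(-61) + 73*(-116) - 61*(-116)) + 1/(116 + (72 - 1*72))) - 1*0 = 1/((13456 - 4453 - 8468 + 7076) + 1/(116 + (72 - 72))) + 0 = 1/(7611 + 1/(116 + 0)) + 0 = 1/(7611 + 1/116) + 0 = 1/(882877/116) + 0 = 116/882877 + 0 = 116/882877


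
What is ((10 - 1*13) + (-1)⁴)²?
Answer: 4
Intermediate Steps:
((10 - 1*13) + (-1)⁴)² = ((10 - 13) + 1)² = (-3 + 1)² = (-2)² = 4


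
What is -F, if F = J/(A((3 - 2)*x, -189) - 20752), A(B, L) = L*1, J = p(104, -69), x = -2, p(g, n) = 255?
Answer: 255/20941 ≈ 0.012177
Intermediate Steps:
J = 255
A(B, L) = L
F = -255/20941 (F = 255/(-189 - 20752) = 255/(-20941) = 255*(-1/20941) = -255/20941 ≈ -0.012177)
-F = -1*(-255/20941) = 255/20941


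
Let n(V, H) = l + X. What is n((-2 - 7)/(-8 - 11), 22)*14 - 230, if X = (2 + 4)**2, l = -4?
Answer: 218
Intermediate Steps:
X = 36 (X = 6**2 = 36)
n(V, H) = 32 (n(V, H) = -4 + 36 = 32)
n((-2 - 7)/(-8 - 11), 22)*14 - 230 = 32*14 - 230 = 448 - 230 = 218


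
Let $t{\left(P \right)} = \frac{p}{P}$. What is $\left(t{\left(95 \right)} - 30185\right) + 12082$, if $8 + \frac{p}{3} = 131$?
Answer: $- \frac{1719416}{95} \approx -18099.0$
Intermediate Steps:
$p = 369$ ($p = -24 + 3 \cdot 131 = -24 + 393 = 369$)
$t{\left(P \right)} = \frac{369}{P}$
$\left(t{\left(95 \right)} - 30185\right) + 12082 = \left(\frac{369}{95} - 30185\right) + 12082 = - \frac{2867206}{95} + 12082 = - \frac{1719416}{95}$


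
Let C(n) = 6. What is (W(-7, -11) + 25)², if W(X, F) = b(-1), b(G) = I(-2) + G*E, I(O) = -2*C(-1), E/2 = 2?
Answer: 81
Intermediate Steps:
E = 4 (E = 2*2 = 4)
I(O) = -12 (I(O) = -2*6 = -12)
b(G) = -12 + 4*G (b(G) = -12 + G*4 = -12 + 4*G)
W(X, F) = -16 (W(X, F) = -12 + 4*(-1) = -12 - 4 = -16)
(W(-7, -11) + 25)² = (-16 + 25)² = 9² = 81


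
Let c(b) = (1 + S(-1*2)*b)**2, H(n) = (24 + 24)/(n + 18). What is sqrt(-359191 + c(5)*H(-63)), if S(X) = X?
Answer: I*sqrt(8981935)/5 ≈ 599.4*I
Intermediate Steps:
H(n) = 48/(18 + n)
c(b) = (1 - 2*b)**2 (c(b) = (1 + (-1*2)*b)**2 = (1 - 2*b)**2)
sqrt(-359191 + c(5)*H(-63)) = sqrt(-359191 + (1 - 2*5)**2*(48/(18 - 63))) = sqrt(-359191 + (1 - 10)**2*(48/(-45))) = sqrt(-359191 + (-9)**2*(48*(-1/45))) = sqrt(-359191 + 81*(-16/15)) = sqrt(-359191 - 432/5) = sqrt(-1796387/5) = I*sqrt(8981935)/5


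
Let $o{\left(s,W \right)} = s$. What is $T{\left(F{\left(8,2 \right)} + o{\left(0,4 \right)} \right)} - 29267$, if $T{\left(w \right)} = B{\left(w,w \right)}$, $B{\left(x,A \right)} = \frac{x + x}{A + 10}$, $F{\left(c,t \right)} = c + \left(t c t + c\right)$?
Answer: $- \frac{848695}{29} \approx -29265.0$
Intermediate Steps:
$F{\left(c,t \right)} = 2 c + c t^{2}$ ($F{\left(c,t \right)} = c + \left(c t t + c\right) = c + \left(c t^{2} + c\right) = c + \left(c + c t^{2}\right) = 2 c + c t^{2}$)
$B{\left(x,A \right)} = \frac{2 x}{10 + A}$
$T{\left(w \right)} = \frac{2 w}{10 + w}$
$T{\left(F{\left(8,2 \right)} + o{\left(0,4 \right)} \right)} - 29267 = \frac{2 \left(8 \left(2 + 2^{2}\right) + 0\right)}{10 + \left(8 \left(2 + 2^{2}\right) + 0\right)} - 29267 = \frac{2 \left(8 \left(2 + 4\right) + 0\right)}{10 + \left(8 \left(2 + 4\right) + 0\right)} - 29267 = \frac{2 \left(8 \cdot 6 + 0\right)}{10 + \left(8 \cdot 6 + 0\right)} - 29267 = \frac{2 \left(48 + 0\right)}{10 + \left(48 + 0\right)} - 29267 = 2 \cdot 48 \frac{1}{10 + 48} - 29267 = 2 \cdot 48 \cdot \frac{1}{58} - 29267 = \frac{48}{29} - 29267 = - \frac{848695}{29}$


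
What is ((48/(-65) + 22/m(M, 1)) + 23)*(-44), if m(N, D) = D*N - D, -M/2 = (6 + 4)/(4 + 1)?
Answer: -51084/65 ≈ -785.91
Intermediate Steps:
M = -4 (M = -2*(6 + 4)/(4 + 1) = -20/5 = -2*2 = -4)
m(N, D) = -D + D*N
((48/(-65) + 22/m(M, 1)) + 23)*(-44) = ((48/(-65) + 22/((1*(-1 - 4)))) + 23)*(-44) = ((48*(-1/65) + 22/((1*(-5)))) + 23)*(-44) = ((-48/65 + 22/(-5)) + 23)*(-44) = ((-48/65 + 22*(-⅕)) + 23)*(-44) = ((-48/65 - 22/5) + 23)*(-44) = (-334/65 + 23)*(-44) = (1161/65)*(-44) = -51084/65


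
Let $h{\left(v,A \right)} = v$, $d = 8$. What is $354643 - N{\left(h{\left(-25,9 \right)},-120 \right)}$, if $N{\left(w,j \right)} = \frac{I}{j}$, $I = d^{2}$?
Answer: $\frac{5319653}{15} \approx 3.5464 \cdot 10^{5}$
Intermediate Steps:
$I = 64$ ($I = 8^{2} = 64$)
$N{\left(w,j \right)} = \frac{64}{j}$
$354643 - N{\left(h{\left(-25,9 \right)},-120 \right)} = 354643 - \frac{64}{-120} = 354643 - 64 \left(- \frac{1}{120}\right) = 354643 - - \frac{8}{15} = 354643 + \frac{8}{15} = \frac{5319653}{15}$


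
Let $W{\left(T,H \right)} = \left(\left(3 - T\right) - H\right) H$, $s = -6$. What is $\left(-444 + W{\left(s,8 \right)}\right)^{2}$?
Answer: $190096$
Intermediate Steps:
$W{\left(T,H \right)} = H \left(3 - H - T\right)$ ($W{\left(T,H \right)} = \left(3 - H - T\right) H = H \left(3 - H - T\right)$)
$\left(-444 + W{\left(s,8 \right)}\right)^{2} = \left(-444 + 8 \left(3 - 8 - -6\right)\right)^{2} = \left(-444 + 8 \left(3 - 8 + 6\right)\right)^{2} = \left(-444 + 8 \cdot 1\right)^{2} = \left(-444 + 8\right)^{2} = \left(-436\right)^{2} = 190096$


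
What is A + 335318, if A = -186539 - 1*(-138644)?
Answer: 287423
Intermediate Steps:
A = -47895 (A = -186539 + 138644 = -47895)
A + 335318 = -47895 + 335318 = 287423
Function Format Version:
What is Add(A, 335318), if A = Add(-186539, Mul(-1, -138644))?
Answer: 287423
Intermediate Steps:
A = -47895 (A = Add(-186539, 138644) = -47895)
Add(A, 335318) = Add(-47895, 335318) = 287423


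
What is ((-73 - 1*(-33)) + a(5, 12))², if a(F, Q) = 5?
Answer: 1225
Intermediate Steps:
((-73 - 1*(-33)) + a(5, 12))² = ((-73 - 1*(-33)) + 5)² = ((-73 + 33) + 5)² = (-40 + 5)² = (-35)² = 1225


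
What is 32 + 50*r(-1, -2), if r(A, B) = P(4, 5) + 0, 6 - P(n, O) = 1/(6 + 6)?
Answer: 1967/6 ≈ 327.83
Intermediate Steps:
P(n, O) = 71/12 (P(n, O) = 6 - 1/(6 + 6) = 6 - 1/12 = 71/12)
r(A, B) = 71/12 (r(A, B) = 71/12 + 0 = 71/12)
32 + 50*r(-1, -2) = 32 + 50*(71/12) = 32 + 1775/6 = 1967/6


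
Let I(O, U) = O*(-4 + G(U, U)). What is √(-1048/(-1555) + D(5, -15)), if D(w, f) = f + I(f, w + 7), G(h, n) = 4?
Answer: I*√34640735/1555 ≈ 3.785*I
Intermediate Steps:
I(O, U) = 0 (I(O, U) = O*(-4 + 4) = O*0 = 0)
D(w, f) = f (D(w, f) = f + 0 = f)
√(-1048/(-1555) + D(5, -15)) = √(-1048/(-1555) - 15) = √(-1048*(-1/1555) - 15) = √(1048/1555 - 15) = √(-22277/1555) = I*√34640735/1555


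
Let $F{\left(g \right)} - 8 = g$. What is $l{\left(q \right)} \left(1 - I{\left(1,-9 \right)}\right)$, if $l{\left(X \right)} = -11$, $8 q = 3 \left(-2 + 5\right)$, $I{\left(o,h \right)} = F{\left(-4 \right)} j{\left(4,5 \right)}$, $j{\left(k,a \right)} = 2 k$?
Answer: $341$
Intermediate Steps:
$F{\left(g \right)} = 8 + g$
$I{\left(o,h \right)} = 32$ ($I{\left(o,h \right)} = \left(8 - 4\right) 2 \cdot 4 = 4 \cdot 8 = 32$)
$q = \frac{9}{8}$ ($q = \frac{3 \left(-2 + 5\right)}{8} = \frac{3 \cdot 3}{8} = \frac{1}{8} \cdot 9 = \frac{9}{8} \approx 1.125$)
$l{\left(q \right)} \left(1 - I{\left(1,-9 \right)}\right) = - 11 \left(1 - 32\right) = \left(-11\right) \left(-31\right) = 341$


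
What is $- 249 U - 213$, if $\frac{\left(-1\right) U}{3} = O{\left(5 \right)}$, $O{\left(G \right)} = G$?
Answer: $3522$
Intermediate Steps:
$U = -15$ ($U = \left(-3\right) 5 = -15$)
$- 249 U - 213 = \left(-249\right) \left(-15\right) - 213 = 3735 - 213 = 3522$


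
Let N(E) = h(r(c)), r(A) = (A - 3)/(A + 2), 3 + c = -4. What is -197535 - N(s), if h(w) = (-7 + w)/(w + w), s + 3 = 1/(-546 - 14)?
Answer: -790135/4 ≈ -1.9753e+5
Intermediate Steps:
c = -7 (c = -3 - 4 = -7)
r(A) = (-3 + A)/(2 + A)
s = -1681/560 (s = -3 + 1/(-546 - 14) = -3 + 1/(-560) = -3 - 1/560 = -1681/560 ≈ -3.0018)
h(w) = (-7 + w)/(2*w) (h(w) = (-7 + w)/((2*w)) = (-7 + w)*(1/(2*w)) = (-7 + w)/(2*w))
N(E) = -5/4 (N(E) = (-7 + (-3 - 7)/(2 - 7))/(2*(((-3 - 7)/(2 - 7)))) = (-7 - 10/(-5))/(2*((-10/(-5)))) = (-7 - 1/5*(-10))/(2*((-1/5*(-10)))) = (1/2)*(-7 + 2)/2 = (1/2)*(1/2)*(-5) = -5/4)
-197535 - N(s) = -197535 - 1*(-5/4) = -197535 + 5/4 = -790135/4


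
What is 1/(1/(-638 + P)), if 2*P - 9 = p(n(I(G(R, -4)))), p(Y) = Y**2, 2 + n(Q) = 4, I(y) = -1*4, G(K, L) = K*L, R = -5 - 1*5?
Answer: -1263/2 ≈ -631.50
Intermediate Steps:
R = -10 (R = -5 - 5 = -10)
I(y) = -4
n(Q) = 2 (n(Q) = -2 + 4 = 2)
P = 13/2 (P = 9/2 + (1/2)*2**2 = 9/2 + (1/2)*4 = 9/2 + 2 = 13/2 ≈ 6.5000)
1/(1/(-638 + P)) = 1/(1/(-638 + 13/2)) = 1/(1/(-1263/2)) = 1/(-2/1263) = -1263/2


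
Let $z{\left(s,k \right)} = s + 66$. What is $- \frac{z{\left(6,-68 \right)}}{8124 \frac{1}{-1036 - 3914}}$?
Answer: $\frac{29700}{677} \approx 43.87$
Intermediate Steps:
$z{\left(s,k \right)} = 66 + s$
$- \frac{z{\left(6,-68 \right)}}{8124 \frac{1}{-1036 - 3914}} = - \frac{66 + 6}{8124 \frac{1}{-1036 - 3914}} = - \frac{72}{8124 \frac{1}{-4950}} = - \frac{72}{8124 \left(- \frac{1}{4950}\right)} = - \frac{72}{- \frac{1354}{825}} = - \frac{72 \left(-825\right)}{1354} = \left(-1\right) \left(- \frac{29700}{677}\right) = \frac{29700}{677}$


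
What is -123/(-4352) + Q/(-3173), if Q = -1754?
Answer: 8023687/13808896 ≈ 0.58105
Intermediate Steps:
-123/(-4352) + Q/(-3173) = -123/(-4352) - 1754/(-3173) = -123*(-1/4352) - 1754*(-1/3173) = 123/4352 + 1754/3173 = 8023687/13808896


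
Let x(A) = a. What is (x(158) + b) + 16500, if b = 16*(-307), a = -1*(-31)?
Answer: 11619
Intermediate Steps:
a = 31
b = -4912
x(A) = 31
(x(158) + b) + 16500 = (31 - 4912) + 16500 = -4881 + 16500 = 11619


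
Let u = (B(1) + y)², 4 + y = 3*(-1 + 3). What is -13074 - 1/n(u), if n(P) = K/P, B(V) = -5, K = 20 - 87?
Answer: -875949/67 ≈ -13074.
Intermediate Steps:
y = 2 (y = -4 + 3*(-1 + 3) = -4 + 3*2 = -4 + 6 = 2)
K = -67
u = 9 (u = (-5 + 2)² = (-3)² = 9)
n(P) = -67/P
-13074 - 1/n(u) = -13074 - 1/((-67/9)) = -13074 - 1/((-67*⅑)) = -13074 - 1/(-67/9) = -13074 - 1*(-9/67) = -13074 + 9/67 = -875949/67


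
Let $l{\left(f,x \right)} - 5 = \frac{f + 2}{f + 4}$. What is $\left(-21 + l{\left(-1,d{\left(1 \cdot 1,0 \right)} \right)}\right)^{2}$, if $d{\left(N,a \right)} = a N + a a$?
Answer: $\frac{2209}{9} \approx 245.44$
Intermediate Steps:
$d{\left(N,a \right)} = a^{2} + N a$ ($d{\left(N,a \right)} = N a + a^{2} = a^{2} + N a$)
$l{\left(f,x \right)} = 5 + \frac{2 + f}{4 + f}$ ($l{\left(f,x \right)} = 5 + \frac{f + 2}{f + 4} = 5 + \frac{2 + f}{4 + f}$)
$\left(-21 + l{\left(-1,d{\left(1 \cdot 1,0 \right)} \right)}\right)^{2} = \left(-21 + \frac{2 \left(11 + 3 \left(-1\right)\right)}{4 - 1}\right)^{2} = \left(-21 + \frac{2 \left(11 - 3\right)}{3}\right)^{2} = \left(-21 + 2 \cdot \frac{1}{3} \cdot 8\right)^{2} = \left(-21 + \frac{16}{3}\right)^{2} = \left(- \frac{47}{3}\right)^{2} = \frac{2209}{9}$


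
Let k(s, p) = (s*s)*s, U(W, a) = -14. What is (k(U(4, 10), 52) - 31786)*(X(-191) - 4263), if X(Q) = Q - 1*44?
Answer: 155315940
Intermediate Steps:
X(Q) = -44 + Q (X(Q) = Q - 44 = -44 + Q)
k(s, p) = s³ (k(s, p) = s²*s = s³)
(k(U(4, 10), 52) - 31786)*(X(-191) - 4263) = ((-14)³ - 31786)*((-44 - 191) - 4263) = (-2744 - 31786)*(-235 - 4263) = -34530*(-4498) = 155315940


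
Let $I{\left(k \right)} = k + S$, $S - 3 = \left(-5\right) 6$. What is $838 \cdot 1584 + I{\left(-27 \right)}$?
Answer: $1327338$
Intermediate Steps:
$S = -27$ ($S = 3 - 30 = -27$)
$I{\left(k \right)} = -27 + k$ ($I{\left(k \right)} = k - 27 = -27 + k$)
$838 \cdot 1584 + I{\left(-27 \right)} = 838 \cdot 1584 - 54 = 1327392 - 54 = 1327338$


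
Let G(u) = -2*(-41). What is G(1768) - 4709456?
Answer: -4709374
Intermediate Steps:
G(u) = 82
G(1768) - 4709456 = 82 - 4709456 = -4709374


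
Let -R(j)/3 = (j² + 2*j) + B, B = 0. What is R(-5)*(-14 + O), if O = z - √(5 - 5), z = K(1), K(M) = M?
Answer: 585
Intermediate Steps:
R(j) = -6*j - 3*j² (R(j) = -3*((j² + 2*j) + 0) = -3*(j² + 2*j) = -6*j - 3*j²)
z = 1
O = 1 (O = 1 - √(5 - 5) = 1 - √0 = 1 - 1*0 = 1 + 0 = 1)
R(-5)*(-14 + O) = (3*(-5)*(-2 - 1*(-5)))*(-14 + 1) = (3*(-5)*(-2 + 5))*(-13) = (3*(-5)*3)*(-13) = -45*(-13) = 585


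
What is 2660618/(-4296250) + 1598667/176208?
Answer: 1066575153701/126172270000 ≈ 8.4533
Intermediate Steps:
2660618/(-4296250) + 1598667/176208 = 2660618*(-1/4296250) + 1598667*(1/176208) = -1330309/2148125 + 532889/58736 = 1066575153701/126172270000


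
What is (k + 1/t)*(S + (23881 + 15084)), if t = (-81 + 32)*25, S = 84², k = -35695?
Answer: -2012331549896/1225 ≈ -1.6427e+9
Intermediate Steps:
S = 7056
t = -1225 (t = -49*25 = -1225)
(k + 1/t)*(S + (23881 + 15084)) = (-35695 + 1/(-1225))*(7056 + (23881 + 15084)) = (-35695 - 1/1225)*(7056 + 38965) = -43726376/1225*46021 = -2012331549896/1225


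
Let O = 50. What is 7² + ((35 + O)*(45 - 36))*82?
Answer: 62779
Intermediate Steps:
7² + ((35 + O)*(45 - 36))*82 = 7² + ((35 + 50)*(45 - 36))*82 = 49 + (85*9)*82 = 49 + 765*82 = 49 + 62730 = 62779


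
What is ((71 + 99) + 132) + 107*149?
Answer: 16245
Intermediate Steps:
((71 + 99) + 132) + 107*149 = (170 + 132) + 15943 = 302 + 15943 = 16245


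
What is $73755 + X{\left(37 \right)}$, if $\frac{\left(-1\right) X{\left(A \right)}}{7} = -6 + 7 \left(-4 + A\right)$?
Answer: $72180$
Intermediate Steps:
$X{\left(A \right)} = 238 - 49 A$ ($X{\left(A \right)} = - 7 \left(-6 + 7 \left(-4 + A\right)\right) = - 7 \left(-6 + \left(-28 + 7 A\right)\right) = - 7 \left(-34 + 7 A\right) = 238 - 49 A$)
$73755 + X{\left(37 \right)} = 73755 + \left(238 - 1813\right) = 73755 - 1575 = 72180$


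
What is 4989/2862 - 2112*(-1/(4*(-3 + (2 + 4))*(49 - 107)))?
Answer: -35725/27666 ≈ -1.2913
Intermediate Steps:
4989/2862 - 2112*(-1/(4*(-3 + (2 + 4))*(49 - 107))) = 4989*(1/2862) - 2112*1/(232*(-3 + 6)) = 1663/954 - 2112/((-174*(-4))) = 1663/954 - 2112/((-58*(-12))) = 1663/954 - 2112/696 = 1663/954 - 2112*1/696 = 1663/954 - 88/29 = -35725/27666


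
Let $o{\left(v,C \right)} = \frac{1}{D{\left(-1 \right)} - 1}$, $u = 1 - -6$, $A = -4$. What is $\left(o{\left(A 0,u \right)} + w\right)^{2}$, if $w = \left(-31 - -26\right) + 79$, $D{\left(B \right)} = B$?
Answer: $\frac{21609}{4} \approx 5402.3$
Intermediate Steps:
$u = 7$ ($u = 1 + 6 = 7$)
$w = 74$ ($w = \left(-31 + 26\right) + 79 = -5 + 79 = 74$)
$o{\left(v,C \right)} = - \frac{1}{2}$ ($o{\left(v,C \right)} = \frac{1}{-1 - 1} = \frac{1}{-2} = - \frac{1}{2}$)
$\left(o{\left(A 0,u \right)} + w\right)^{2} = \left(- \frac{1}{2} + 74\right)^{2} = \left(\frac{147}{2}\right)^{2} = \frac{21609}{4}$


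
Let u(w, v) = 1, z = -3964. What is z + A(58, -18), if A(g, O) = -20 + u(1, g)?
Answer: -3983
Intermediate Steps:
A(g, O) = -19 (A(g, O) = -20 + 1 = -19)
z + A(58, -18) = -3964 - 19 = -3983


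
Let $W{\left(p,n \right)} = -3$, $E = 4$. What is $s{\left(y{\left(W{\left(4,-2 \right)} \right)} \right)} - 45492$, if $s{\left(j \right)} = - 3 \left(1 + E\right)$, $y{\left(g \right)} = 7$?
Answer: $-45507$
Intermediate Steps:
$s{\left(j \right)} = -15$ ($s{\left(j \right)} = - 3 \left(1 + 4\right) = \left(-3\right) 5 = -15$)
$s{\left(y{\left(W{\left(4,-2 \right)} \right)} \right)} - 45492 = -15 - 45492 = -45507$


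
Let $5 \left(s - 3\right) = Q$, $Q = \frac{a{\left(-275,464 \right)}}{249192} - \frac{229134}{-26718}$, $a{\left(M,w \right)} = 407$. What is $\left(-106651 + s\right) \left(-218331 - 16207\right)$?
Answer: $\frac{69388219922857177289}{2774129940} \approx 2.5013 \cdot 10^{10}$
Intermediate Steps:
$Q = \frac{9518205659}{1109651976}$ ($Q = \frac{407}{249192} - \frac{229134}{-26718} = 407 \cdot \frac{1}{249192} - - \frac{38189}{4453} = \frac{407}{249192} + \frac{38189}{4453} = \frac{9518205659}{1109651976} \approx 8.5777$)
$s = \frac{26162985299}{5548259880}$ ($s = 3 + \frac{1}{5} \cdot \frac{9518205659}{1109651976} = 3 + \frac{9518205659}{5548259880} = \frac{26162985299}{5548259880} \approx 4.7155$)
$\left(-106651 + s\right) \left(-218331 - 16207\right) = \left(-106651 + \frac{26162985299}{5548259880}\right) \left(-218331 - 16207\right) = - \frac{591701301476581 \left(-218331 - 16207\right)}{5548259880} = \left(- \frac{591701301476581}{5548259880}\right) \left(-234538\right) = \frac{69388219922857177289}{2774129940}$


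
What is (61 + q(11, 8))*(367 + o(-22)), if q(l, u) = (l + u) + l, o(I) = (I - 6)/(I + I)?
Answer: 368004/11 ≈ 33455.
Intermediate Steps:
o(I) = (-6 + I)/(2*I) (o(I) = (-6 + I)/((2*I)) = (-6 + I)*(1/(2*I)) = (-6 + I)/(2*I))
q(l, u) = u + 2*l
(61 + q(11, 8))*(367 + o(-22)) = (61 + (8 + 2*11))*(367 + (1/2)*(-6 - 22)/(-22)) = (61 + (8 + 22))*(367 + (1/2)*(-1/22)*(-28)) = (61 + 30)*(367 + 7/11) = 91*(4044/11) = 368004/11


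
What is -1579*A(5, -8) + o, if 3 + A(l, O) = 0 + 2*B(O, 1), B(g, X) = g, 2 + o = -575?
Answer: 29424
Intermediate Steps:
o = -577 (o = -2 - 575 = -577)
A(l, O) = -3 + 2*O (A(l, O) = -3 + (0 + 2*O) = -3 + 2*O)
-1579*A(5, -8) + o = -1579*(-3 + 2*(-8)) - 577 = -1579*(-3 - 16) - 577 = -1579*(-19) - 577 = 30001 - 577 = 29424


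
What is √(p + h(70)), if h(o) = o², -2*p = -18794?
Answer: 29*√17 ≈ 119.57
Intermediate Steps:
p = 9397 (p = -½*(-18794) = 9397)
√(p + h(70)) = √(9397 + 70²) = √(9397 + 4900) = √14297 = 29*√17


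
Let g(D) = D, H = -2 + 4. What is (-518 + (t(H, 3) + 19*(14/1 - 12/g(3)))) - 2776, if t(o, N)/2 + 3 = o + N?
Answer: -3100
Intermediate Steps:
H = 2
t(o, N) = -6 + 2*N + 2*o (t(o, N) = -6 + 2*(o + N) = -6 + 2*(N + o) = -6 + (2*N + 2*o) = -6 + 2*N + 2*o)
(-518 + (t(H, 3) + 19*(14/1 - 12/g(3)))) - 2776 = (-518 + ((-6 + 2*3 + 2*2) + 19*(14/1 - 12/3))) - 2776 = (-518 + ((-6 + 6 + 4) + 19*(14*1 - 12*⅓))) - 2776 = (-518 + (4 + 19*(14 - 4))) - 2776 = (-518 + (4 + 19*10)) - 2776 = (-518 + (4 + 190)) - 2776 = (-518 + 194) - 2776 = -324 - 2776 = -3100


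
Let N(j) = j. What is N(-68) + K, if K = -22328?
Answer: -22396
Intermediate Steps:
N(-68) + K = -68 - 22328 = -22396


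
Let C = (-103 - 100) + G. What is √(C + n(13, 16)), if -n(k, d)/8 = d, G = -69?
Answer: 20*I ≈ 20.0*I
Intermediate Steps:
n(k, d) = -8*d
C = -272 (C = (-103 - 100) - 69 = -203 - 69 = -272)
√(C + n(13, 16)) = √(-272 - 8*16) = √(-272 - 128) = √(-400) = 20*I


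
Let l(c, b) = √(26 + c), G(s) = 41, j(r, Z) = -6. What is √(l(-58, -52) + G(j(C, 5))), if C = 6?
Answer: √(41 + 4*I*√2) ≈ 6.4183 + 0.44068*I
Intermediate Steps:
√(l(-58, -52) + G(j(C, 5))) = √(√(26 - 58) + 41) = √(√(-32) + 41) = √(4*I*√2 + 41) = √(41 + 4*I*√2)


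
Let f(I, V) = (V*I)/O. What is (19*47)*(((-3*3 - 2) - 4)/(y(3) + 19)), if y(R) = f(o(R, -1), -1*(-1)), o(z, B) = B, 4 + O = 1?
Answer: -40185/58 ≈ -692.84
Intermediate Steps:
O = -3 (O = -4 + 1 = -3)
f(I, V) = -I*V/3 (f(I, V) = (V*I)/(-3) = (I*V)*(-⅓) = -I*V/3)
y(R) = ⅓ (y(R) = -⅓*(-1)*(-1*(-1)) = -⅓*(-1)*1 = ⅓)
(19*47)*(((-3*3 - 2) - 4)/(y(3) + 19)) = (19*47)*(((-3*3 - 2) - 4)/(⅓ + 19)) = 893*(((-9 - 2) - 4)/(58/3)) = 893*((-11 - 4)*(3/58)) = 893*(-15*3/58) = 893*(-45/58) = -40185/58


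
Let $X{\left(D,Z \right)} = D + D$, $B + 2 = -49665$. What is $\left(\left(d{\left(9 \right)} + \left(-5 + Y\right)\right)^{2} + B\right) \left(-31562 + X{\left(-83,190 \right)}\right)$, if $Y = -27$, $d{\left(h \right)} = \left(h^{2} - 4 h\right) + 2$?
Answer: $1568695776$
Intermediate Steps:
$B = -49667$ ($B = -2 - 49665 = -49667$)
$X{\left(D,Z \right)} = 2 D$
$d{\left(h \right)} = 2 + h^{2} - 4 h$
$\left(\left(d{\left(9 \right)} + \left(-5 + Y\right)\right)^{2} + B\right) \left(-31562 + X{\left(-83,190 \right)}\right) = \left(\left(\left(2 + 9^{2} - 36\right) - 32\right)^{2} - 49667\right) \left(-31562 + 2 \left(-83\right)\right) = \left(\left(\left(2 + 81 - 36\right) - 32\right)^{2} - 49667\right) \left(-31562 - 166\right) = \left(\left(47 - 32\right)^{2} - 49667\right) \left(-31728\right) = \left(15^{2} - 49667\right) \left(-31728\right) = \left(225 - 49667\right) \left(-31728\right) = \left(-49442\right) \left(-31728\right) = 1568695776$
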